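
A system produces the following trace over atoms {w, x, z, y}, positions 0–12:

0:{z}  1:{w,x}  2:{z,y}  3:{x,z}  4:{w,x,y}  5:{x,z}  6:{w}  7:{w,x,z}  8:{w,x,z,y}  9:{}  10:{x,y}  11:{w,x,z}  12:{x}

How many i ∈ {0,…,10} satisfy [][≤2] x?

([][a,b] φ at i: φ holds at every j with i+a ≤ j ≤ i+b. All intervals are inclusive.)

2

Evaluate at each i in [0,10]:
  i=0: ✗ (fails at j=0)
  i=1: ✗ (fails at j=2)
  i=2: ✗ (fails at j=2)
  i=3: ✓ (all of [3,5])
  i=4: ✗ (fails at j=6)
  i=5: ✗ (fails at j=6)
  i=6: ✗ (fails at j=6)
  i=7: ✗ (fails at j=9)
  i=8: ✗ (fails at j=9)
  i=9: ✗ (fails at j=9)
  i=10: ✓ (all of [10,12])
Positions where it holds: {3, 10} → 2.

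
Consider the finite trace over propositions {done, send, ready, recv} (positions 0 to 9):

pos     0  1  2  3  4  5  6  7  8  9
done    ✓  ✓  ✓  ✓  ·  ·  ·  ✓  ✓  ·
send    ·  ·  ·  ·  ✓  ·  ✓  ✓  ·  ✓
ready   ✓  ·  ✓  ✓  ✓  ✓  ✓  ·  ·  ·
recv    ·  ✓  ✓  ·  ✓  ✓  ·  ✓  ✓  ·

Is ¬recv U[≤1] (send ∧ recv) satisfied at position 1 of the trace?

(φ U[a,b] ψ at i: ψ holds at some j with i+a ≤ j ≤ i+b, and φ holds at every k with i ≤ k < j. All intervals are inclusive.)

Need some j in [1,2] with (send ∧ recv), and ¬recv at every k in [1,j-1].
  j=1: (send ∧ recv) false.
  j=2: (send ∧ recv) false.
No j in the window works → until fails.

Does not hold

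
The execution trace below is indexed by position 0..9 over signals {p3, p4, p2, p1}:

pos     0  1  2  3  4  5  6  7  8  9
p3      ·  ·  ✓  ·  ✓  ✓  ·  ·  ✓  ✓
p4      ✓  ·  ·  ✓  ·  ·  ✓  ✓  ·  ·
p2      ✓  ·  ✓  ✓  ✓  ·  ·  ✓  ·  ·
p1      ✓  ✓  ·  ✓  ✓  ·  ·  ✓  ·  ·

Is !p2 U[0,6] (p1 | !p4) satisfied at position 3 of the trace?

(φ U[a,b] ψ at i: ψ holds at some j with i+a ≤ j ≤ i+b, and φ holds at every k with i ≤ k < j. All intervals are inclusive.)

Need some j in [3,9] with (p1 | !p4), and !p2 at every k in [3,j-1].
  j=3: (p1 | !p4) holds; no prefix to check → satisfied.

True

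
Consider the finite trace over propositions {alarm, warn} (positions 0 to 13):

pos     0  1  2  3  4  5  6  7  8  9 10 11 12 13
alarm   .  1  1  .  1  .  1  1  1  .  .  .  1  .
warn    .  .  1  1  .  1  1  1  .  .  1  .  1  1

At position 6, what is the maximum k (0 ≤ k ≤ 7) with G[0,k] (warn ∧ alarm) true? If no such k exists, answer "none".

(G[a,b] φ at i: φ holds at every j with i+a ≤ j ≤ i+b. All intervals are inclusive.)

(warn ∧ alarm) must hold from j=6 onward; find where it first fails.
  j=6: holds
  j=7: holds
  j=8: fails
Holds on [6,7], so largest k = 1.

1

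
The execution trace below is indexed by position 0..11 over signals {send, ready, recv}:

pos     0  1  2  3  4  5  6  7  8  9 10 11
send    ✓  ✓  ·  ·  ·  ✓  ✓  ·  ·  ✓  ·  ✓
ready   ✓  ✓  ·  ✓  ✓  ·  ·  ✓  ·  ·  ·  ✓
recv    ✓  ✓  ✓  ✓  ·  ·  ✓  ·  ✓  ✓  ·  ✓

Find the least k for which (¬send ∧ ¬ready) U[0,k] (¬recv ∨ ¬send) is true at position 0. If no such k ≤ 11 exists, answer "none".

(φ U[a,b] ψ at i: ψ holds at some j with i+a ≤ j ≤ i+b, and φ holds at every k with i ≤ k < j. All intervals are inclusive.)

none

Need earliest j ≥ 0 with (¬recv ∨ ¬send), and (¬send ∧ ¬ready) at every k in [0,j-1].
  j=0: rhs fails.
  j=1: rhs fails.
  j=2: rhs holds but lhs fails at k=0.
  j=3: rhs holds but lhs fails at k=0.
  j=4: rhs holds but lhs fails at k=0.
  j=5: rhs holds but lhs fails at k=0.
  j=6: rhs fails.
  j=7: rhs holds but lhs fails at k=0.
  j=8: rhs holds but lhs fails at k=0.
  j=9: rhs fails.
  j=10: rhs holds but lhs fails at k=0.
  j=11: rhs fails.
No witness within the range → none.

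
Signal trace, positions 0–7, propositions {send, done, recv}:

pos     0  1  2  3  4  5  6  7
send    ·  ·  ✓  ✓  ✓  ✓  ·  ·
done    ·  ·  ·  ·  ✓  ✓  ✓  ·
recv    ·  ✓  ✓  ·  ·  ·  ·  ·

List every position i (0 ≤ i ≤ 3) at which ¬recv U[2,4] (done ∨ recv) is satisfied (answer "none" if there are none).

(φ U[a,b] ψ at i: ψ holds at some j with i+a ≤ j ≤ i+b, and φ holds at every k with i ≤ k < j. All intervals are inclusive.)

Evaluate at each i in [0,3]:
  i=0: ✗ (lhs fails at k=1 before rhs at j=2)
  i=1: ✗ (lhs fails at k=1 before rhs at j=4)
  i=2: ✗ (lhs fails at k=2 before rhs at j=4)
  i=3: ✓ (rhs at j=5; lhs holds on [3,4])

3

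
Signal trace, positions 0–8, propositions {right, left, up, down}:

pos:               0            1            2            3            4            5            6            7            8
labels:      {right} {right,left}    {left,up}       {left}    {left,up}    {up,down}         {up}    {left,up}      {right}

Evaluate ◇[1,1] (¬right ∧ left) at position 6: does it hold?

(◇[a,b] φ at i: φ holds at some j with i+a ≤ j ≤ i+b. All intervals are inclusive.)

True

Check (¬right ∧ left) at each j in [7,7]:
  j=7: true
Found at j=7 → formula holds.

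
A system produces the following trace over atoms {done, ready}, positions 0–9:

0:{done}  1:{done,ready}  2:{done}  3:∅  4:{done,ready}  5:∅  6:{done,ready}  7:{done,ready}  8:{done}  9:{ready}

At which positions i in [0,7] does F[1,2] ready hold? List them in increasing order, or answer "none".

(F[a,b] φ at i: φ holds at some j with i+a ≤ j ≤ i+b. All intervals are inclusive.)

Evaluate at each i in [0,7]:
  i=0: ✓ (witness j=1)
  i=1: ✗ (none in [2,3])
  i=2: ✓ (witness j=4)
  i=3: ✓ (witness j=4)
  i=4: ✓ (witness j=6)
  i=5: ✓ (witness j=6)
  i=6: ✓ (witness j=7)
  i=7: ✓ (witness j=9)

0, 2, 3, 4, 5, 6, 7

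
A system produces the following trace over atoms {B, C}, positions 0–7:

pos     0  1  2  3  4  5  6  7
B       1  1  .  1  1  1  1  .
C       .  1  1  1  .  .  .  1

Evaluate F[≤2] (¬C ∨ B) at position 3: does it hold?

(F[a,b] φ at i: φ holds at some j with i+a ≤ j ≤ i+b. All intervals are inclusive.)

Check (¬C ∨ B) at each j in [3,5]:
  j=3: true
  j=4: true
  j=5: true
Found at j=3 → formula holds.

Holds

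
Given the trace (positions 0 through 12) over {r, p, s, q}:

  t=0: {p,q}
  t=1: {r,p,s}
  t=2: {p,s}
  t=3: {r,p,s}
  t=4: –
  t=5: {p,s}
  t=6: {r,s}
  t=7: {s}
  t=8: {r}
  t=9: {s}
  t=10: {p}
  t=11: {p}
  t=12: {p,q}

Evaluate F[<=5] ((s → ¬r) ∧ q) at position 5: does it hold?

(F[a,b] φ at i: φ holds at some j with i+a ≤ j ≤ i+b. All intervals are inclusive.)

Check ((s → ¬r) ∧ q) at each j in [5,10]:
  j=5: false
  j=6: false
  j=7: false
  j=8: false
  j=9: false
  j=10: false
No position in the window satisfies it → formula fails.

No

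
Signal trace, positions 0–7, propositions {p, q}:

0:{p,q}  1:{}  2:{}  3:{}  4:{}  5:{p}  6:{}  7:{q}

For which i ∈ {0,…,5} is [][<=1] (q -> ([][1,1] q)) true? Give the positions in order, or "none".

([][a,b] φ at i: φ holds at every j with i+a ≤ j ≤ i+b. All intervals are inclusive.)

1, 2, 3, 4, 5

Evaluate at each i in [0,5]:
  i=0: ✗ (fails at j=0)
  i=1: ✓ (all of [1,2])
  i=2: ✓ (all of [2,3])
  i=3: ✓ (all of [3,4])
  i=4: ✓ (all of [4,5])
  i=5: ✓ (all of [5,6])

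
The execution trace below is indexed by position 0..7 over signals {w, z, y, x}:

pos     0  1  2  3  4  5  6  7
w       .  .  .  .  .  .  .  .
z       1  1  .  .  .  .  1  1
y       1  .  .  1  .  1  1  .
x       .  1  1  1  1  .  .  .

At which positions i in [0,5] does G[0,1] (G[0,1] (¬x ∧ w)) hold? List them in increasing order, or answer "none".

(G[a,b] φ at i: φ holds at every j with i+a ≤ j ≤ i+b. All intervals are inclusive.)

Evaluate at each i in [0,5]:
  i=0: ✗ (fails at j=0)
  i=1: ✗ (fails at j=1)
  i=2: ✗ (fails at j=2)
  i=3: ✗ (fails at j=3)
  i=4: ✗ (fails at j=4)
  i=5: ✗ (fails at j=5)

none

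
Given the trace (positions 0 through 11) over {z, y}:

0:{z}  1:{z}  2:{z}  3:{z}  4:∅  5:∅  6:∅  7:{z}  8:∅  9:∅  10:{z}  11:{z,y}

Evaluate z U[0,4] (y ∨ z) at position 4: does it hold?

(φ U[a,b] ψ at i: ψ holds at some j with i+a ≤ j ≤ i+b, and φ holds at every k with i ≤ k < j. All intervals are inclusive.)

False

Need some j in [4,8] with (y ∨ z), and z at every k in [4,j-1].
  j=4: (y ∨ z) false.
  j=5: (y ∨ z) false.
  j=6: (y ∨ z) false.
  j=7: (y ∨ z) holds, but z fails at k=4 → not this j.
  j=8: (y ∨ z) false.
No j in the window works → until fails.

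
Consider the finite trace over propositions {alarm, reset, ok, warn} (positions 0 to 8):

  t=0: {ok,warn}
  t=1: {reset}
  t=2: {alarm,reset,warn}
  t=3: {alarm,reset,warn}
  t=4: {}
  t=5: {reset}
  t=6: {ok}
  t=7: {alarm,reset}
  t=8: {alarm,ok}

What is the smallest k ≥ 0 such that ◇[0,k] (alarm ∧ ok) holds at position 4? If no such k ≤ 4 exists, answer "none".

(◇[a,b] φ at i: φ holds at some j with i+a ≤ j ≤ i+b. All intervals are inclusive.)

Scan j = 4,5,… for (alarm ∧ ok):
  j=4: fails
  j=5: fails
  j=6: fails
  j=7: fails
  j=8: holds
First hit at j=8, so smallest k = 8-4 = 4.

4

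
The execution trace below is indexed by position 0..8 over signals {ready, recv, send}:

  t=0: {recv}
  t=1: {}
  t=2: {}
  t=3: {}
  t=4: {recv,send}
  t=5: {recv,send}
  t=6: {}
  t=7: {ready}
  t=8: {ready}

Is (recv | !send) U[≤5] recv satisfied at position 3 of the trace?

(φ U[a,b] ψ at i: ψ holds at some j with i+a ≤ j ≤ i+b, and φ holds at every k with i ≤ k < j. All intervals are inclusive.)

Holds

Need some j in [3,8] with recv, and (recv | !send) at every k in [3,j-1].
  j=3: recv false.
  j=4: recv holds; (recv | !send) holds at every k in [3,3] → satisfied.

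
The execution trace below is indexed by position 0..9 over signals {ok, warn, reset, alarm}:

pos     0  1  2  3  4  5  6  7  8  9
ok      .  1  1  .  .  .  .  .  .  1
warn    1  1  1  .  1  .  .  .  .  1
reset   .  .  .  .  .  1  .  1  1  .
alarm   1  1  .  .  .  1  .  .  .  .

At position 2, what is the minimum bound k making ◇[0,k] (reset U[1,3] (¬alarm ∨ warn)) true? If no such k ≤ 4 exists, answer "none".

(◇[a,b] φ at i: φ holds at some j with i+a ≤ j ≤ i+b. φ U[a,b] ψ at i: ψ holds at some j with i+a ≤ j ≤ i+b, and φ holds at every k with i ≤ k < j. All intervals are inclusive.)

3

Scan j = 2,3,… for (reset U[1,3] (¬alarm ∨ warn)):
  j=2: fails
  j=3: fails
  j=4: fails
  j=5: holds
First hit at j=5, so smallest k = 5-2 = 3.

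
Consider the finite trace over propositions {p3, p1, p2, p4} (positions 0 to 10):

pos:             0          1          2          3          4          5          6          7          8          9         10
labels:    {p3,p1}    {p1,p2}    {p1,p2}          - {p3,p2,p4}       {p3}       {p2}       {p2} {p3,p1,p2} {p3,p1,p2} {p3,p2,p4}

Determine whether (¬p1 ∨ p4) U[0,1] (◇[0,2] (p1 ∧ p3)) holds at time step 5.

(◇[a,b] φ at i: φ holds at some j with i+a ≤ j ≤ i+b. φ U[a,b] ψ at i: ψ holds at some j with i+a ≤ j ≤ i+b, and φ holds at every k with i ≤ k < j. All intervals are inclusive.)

Need some j in [5,6] with ◇[0,2] (p1 ∧ p3), and (¬p1 ∨ p4) at every k in [5,j-1].
  j=5: ◇[0,2] (p1 ∧ p3) — fails (none in [5,7]).
  j=6: ◇[0,2] (p1 ∧ p3) holds; (¬p1 ∨ p4) holds at every k in [5,5] → satisfied.

Yes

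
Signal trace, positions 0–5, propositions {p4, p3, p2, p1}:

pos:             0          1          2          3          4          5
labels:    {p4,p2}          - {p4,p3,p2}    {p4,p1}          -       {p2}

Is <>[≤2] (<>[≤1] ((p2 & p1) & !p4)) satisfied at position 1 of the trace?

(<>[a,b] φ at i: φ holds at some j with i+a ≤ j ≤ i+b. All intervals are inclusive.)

Check <>[≤1] ((p2 & p1) & !p4) at each j in [1,3]:
  j=1: fails (none in [1,2])
  j=2: fails (none in [2,3])
  j=3: fails (none in [3,4])
No position in the window satisfies it → formula fails.

Does not hold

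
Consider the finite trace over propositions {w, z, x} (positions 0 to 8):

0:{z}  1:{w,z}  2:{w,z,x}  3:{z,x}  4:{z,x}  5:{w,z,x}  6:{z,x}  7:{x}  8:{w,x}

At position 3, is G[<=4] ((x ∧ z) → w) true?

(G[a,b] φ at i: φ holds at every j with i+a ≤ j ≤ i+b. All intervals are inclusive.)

False

Check ((x ∧ z) → w) at every j in [3,7]:
  j=3: antecedent true; consequent false → ✗
  j=4: antecedent true; consequent false → ✗
  j=5: antecedent true; consequent true → ✓
  j=6: antecedent true; consequent false → ✗
  j=7: antecedent false → ✓
Fails at j=3 → formula fails.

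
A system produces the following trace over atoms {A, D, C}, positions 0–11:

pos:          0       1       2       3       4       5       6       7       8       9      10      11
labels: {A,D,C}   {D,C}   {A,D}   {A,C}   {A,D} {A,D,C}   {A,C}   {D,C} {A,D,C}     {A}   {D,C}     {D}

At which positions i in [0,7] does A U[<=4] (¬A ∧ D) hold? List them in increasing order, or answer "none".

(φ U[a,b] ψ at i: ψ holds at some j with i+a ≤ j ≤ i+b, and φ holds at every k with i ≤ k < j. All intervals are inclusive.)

0, 1, 3, 4, 5, 6, 7

Evaluate at each i in [0,7]:
  i=0: ✓ (rhs at j=1; lhs holds on [0,0])
  i=1: ✓ (rhs at j=1)
  i=2: ✗ (no rhs in [2,6])
  i=3: ✓ (rhs at j=7; lhs holds on [3,6])
  i=4: ✓ (rhs at j=7; lhs holds on [4,6])
  i=5: ✓ (rhs at j=7; lhs holds on [5,6])
  i=6: ✓ (rhs at j=7; lhs holds on [6,6])
  i=7: ✓ (rhs at j=7)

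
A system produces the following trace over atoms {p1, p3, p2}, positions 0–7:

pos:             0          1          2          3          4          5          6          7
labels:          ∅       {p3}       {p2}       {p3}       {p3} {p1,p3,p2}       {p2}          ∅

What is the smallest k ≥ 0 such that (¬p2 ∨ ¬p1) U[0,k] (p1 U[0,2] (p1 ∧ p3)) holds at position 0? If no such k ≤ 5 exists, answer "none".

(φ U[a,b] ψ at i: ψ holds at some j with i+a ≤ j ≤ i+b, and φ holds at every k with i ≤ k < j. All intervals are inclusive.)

Need earliest j ≥ 0 with (p1 U[0,2] (p1 ∧ p3)), and (¬p2 ∨ ¬p1) at every k in [0,j-1].
  j=0: rhs fails.
  j=1: rhs fails.
  j=2: rhs fails.
  j=3: rhs fails.
  j=4: rhs fails.
  j=5: rhs holds; lhs holds on [0,4]. k = 5.

5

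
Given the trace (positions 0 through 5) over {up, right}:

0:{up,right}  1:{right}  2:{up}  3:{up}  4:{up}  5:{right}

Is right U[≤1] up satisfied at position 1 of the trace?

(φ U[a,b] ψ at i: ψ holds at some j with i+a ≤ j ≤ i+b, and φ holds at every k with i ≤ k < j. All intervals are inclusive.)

Need some j in [1,2] with up, and right at every k in [1,j-1].
  j=1: up false.
  j=2: up holds; right holds at every k in [1,1] → satisfied.

Holds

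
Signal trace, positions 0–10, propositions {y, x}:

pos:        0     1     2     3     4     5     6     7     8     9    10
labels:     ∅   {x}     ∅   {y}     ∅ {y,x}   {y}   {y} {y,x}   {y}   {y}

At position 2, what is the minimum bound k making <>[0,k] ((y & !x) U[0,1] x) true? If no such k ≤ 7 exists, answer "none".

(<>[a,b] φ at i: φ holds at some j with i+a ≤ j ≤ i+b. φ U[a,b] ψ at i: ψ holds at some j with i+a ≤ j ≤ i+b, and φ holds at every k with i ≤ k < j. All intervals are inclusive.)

3

Scan j = 2,3,… for ((y & !x) U[0,1] x):
  j=2: fails
  j=3: fails
  j=4: fails
  j=5: holds
First hit at j=5, so smallest k = 5-2 = 3.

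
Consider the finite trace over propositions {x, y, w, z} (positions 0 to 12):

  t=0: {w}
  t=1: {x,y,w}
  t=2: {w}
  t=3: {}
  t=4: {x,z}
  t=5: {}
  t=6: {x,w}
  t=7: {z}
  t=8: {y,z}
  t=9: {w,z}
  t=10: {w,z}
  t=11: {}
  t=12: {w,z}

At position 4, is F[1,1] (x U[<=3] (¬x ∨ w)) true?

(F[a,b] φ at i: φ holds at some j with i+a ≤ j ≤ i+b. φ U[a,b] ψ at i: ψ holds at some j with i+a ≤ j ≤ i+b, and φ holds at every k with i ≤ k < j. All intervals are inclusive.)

Check (x U[<=3] (¬x ∨ w)) at each j in [5,5]:
  j=5: holds
Found at j=5 → formula holds.

Yes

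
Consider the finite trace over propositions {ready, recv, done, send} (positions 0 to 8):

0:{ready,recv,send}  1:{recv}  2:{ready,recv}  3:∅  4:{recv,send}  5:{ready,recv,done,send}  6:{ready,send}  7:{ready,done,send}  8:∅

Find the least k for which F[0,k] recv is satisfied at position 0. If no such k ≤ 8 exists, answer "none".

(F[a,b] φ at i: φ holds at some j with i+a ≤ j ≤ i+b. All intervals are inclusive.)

Scan j = 0,1,… for recv:
  j=0: holds
First hit at j=0, so smallest k = 0-0 = 0.

0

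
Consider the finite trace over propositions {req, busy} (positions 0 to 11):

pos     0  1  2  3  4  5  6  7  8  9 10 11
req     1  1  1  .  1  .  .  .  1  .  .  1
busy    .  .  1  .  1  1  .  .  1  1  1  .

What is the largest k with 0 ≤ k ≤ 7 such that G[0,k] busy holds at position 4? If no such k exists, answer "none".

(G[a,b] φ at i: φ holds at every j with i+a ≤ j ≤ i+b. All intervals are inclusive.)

busy must hold from j=4 onward; find where it first fails.
  j=4: holds
  j=5: holds
  j=6: fails
Holds on [4,5], so largest k = 1.

1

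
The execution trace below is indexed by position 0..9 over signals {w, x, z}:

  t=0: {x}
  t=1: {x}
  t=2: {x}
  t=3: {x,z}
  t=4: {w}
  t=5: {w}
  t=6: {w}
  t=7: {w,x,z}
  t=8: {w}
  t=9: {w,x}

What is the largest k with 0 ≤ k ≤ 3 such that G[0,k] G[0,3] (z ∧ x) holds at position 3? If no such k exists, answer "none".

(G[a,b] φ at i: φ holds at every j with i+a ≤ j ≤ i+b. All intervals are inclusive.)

none

G[0,3] (z ∧ x) must hold from j=3 onward; find where it first fails.
  j=3: fails → no k works.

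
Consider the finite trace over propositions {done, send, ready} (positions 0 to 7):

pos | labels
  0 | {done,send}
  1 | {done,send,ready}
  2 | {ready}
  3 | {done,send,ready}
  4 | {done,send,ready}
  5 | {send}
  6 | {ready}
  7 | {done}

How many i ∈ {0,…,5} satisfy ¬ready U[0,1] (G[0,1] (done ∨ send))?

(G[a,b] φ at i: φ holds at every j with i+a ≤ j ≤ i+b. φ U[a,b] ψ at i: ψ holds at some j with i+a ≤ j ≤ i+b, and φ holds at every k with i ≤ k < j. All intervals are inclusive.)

Evaluate at each i in [0,5]:
  i=0: ✓ (rhs at j=0)
  i=1: ✗ (no rhs in [1,2])
  i=2: ✗ (lhs fails at k=2 before rhs at j=3)
  i=3: ✓ (rhs at j=3)
  i=4: ✓ (rhs at j=4)
  i=5: ✗ (no rhs in [5,6])
Positions where it holds: {0, 3, 4} → 3.

3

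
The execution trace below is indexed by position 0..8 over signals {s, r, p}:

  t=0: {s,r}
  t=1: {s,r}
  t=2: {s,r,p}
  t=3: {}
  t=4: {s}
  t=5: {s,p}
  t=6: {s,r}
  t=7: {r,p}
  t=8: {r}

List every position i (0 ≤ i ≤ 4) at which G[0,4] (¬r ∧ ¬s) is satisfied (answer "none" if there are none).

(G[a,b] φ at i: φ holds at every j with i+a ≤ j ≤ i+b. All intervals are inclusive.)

none

Evaluate at each i in [0,4]:
  i=0: ✗ (fails at j=0)
  i=1: ✗ (fails at j=1)
  i=2: ✗ (fails at j=2)
  i=3: ✗ (fails at j=4)
  i=4: ✗ (fails at j=4)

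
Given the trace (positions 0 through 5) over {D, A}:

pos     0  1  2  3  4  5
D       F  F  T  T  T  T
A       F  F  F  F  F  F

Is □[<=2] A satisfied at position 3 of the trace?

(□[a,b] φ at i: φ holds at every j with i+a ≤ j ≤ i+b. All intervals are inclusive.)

Check A at every j in [3,5]:
  j=3: false
  j=4: false
  j=5: false
Fails at j=3 → formula fails.

No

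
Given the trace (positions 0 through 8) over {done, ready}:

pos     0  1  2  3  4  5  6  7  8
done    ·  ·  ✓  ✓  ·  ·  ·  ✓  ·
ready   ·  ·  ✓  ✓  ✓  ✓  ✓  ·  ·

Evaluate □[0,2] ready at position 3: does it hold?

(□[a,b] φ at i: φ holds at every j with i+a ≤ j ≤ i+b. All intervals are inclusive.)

Holds

Check ready at every j in [3,5]:
  j=3: true
  j=4: true
  j=5: true
All positions satisfy it → formula holds.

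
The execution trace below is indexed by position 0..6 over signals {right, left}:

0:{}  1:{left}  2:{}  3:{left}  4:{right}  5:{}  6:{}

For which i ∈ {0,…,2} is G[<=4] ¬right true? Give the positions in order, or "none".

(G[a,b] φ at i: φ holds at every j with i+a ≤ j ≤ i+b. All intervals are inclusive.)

none

Evaluate at each i in [0,2]:
  i=0: ✗ (fails at j=4)
  i=1: ✗ (fails at j=4)
  i=2: ✗ (fails at j=4)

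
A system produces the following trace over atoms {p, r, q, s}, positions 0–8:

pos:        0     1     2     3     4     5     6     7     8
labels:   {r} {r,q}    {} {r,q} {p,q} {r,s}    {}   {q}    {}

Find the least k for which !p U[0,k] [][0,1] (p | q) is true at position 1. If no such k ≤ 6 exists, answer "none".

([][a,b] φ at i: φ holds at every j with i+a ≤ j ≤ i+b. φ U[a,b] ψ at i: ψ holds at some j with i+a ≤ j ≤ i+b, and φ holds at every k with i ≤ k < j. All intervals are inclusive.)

Need earliest j ≥ 1 with [][0,1] (p | q), and !p at every k in [1,j-1].
  j=1: rhs fails.
  j=2: rhs fails.
  j=3: rhs holds; lhs holds on [1,2]. k = 2.

2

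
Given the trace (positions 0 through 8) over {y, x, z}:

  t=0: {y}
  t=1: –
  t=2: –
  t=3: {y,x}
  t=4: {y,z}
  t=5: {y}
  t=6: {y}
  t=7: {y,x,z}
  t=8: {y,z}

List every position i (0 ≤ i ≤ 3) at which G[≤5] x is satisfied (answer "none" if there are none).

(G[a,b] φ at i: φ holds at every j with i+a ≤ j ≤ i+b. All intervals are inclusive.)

Evaluate at each i in [0,3]:
  i=0: ✗ (fails at j=0)
  i=1: ✗ (fails at j=1)
  i=2: ✗ (fails at j=2)
  i=3: ✗ (fails at j=4)

none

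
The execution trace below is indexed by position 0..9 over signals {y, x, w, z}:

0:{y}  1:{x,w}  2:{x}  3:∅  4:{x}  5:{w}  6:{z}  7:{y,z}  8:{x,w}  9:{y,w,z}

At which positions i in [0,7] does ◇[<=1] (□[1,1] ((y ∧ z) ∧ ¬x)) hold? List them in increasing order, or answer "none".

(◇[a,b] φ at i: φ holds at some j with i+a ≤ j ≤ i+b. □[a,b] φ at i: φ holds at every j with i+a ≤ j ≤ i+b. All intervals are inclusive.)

5, 6, 7

Evaluate at each i in [0,7]:
  i=0: ✗ (none in [0,1])
  i=1: ✗ (none in [1,2])
  i=2: ✗ (none in [2,3])
  i=3: ✗ (none in [3,4])
  i=4: ✗ (none in [4,5])
  i=5: ✓ (witness j=6)
  i=6: ✓ (witness j=6)
  i=7: ✓ (witness j=8)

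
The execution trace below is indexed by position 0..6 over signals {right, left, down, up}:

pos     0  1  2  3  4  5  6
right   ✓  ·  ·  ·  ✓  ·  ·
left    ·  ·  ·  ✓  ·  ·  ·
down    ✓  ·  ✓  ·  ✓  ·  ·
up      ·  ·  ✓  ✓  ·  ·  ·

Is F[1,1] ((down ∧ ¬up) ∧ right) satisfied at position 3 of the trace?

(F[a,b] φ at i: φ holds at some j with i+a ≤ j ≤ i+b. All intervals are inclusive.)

Check ((down ∧ ¬up) ∧ right) at each j in [4,4]:
  j=4: true
Found at j=4 → formula holds.

Yes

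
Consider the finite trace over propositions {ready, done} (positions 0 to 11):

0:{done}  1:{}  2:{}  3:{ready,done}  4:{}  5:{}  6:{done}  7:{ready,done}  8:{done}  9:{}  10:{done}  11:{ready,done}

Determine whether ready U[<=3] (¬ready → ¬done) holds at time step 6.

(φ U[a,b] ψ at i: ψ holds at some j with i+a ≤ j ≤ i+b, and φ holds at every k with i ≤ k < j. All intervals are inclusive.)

Does not hold

Need some j in [6,9] with (¬ready → ¬done), and ready at every k in [6,j-1].
  j=6: (¬ready → ¬done) false.
  j=7: (¬ready → ¬done) holds, but ready fails at k=6 → not this j.
  j=8: (¬ready → ¬done) false.
  j=9: (¬ready → ¬done) holds, but ready fails at k=6 → not this j.
No j in the window works → until fails.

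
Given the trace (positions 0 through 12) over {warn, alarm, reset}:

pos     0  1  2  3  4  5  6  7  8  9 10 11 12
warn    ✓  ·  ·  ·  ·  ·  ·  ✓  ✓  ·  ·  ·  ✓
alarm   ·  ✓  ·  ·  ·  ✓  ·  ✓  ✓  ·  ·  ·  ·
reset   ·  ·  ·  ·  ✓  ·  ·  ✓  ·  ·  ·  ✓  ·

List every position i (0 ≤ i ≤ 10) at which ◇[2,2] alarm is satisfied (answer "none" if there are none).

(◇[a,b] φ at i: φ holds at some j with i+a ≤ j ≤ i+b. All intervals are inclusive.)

Evaluate at each i in [0,10]:
  i=0: ✗ (none in [2,2])
  i=1: ✗ (none in [3,3])
  i=2: ✗ (none in [4,4])
  i=3: ✓ (witness j=5)
  i=4: ✗ (none in [6,6])
  i=5: ✓ (witness j=7)
  i=6: ✓ (witness j=8)
  i=7: ✗ (none in [9,9])
  i=8: ✗ (none in [10,10])
  i=9: ✗ (none in [11,11])
  i=10: ✗ (none in [12,12])

3, 5, 6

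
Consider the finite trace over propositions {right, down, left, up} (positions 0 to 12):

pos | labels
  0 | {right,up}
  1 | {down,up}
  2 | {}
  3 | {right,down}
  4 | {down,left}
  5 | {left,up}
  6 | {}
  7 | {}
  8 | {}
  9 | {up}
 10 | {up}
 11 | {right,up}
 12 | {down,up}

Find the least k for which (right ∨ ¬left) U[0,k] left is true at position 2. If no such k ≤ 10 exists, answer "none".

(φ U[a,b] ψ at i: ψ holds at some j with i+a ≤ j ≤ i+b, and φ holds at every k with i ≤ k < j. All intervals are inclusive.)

Need earliest j ≥ 2 with left, and (right ∨ ¬left) at every k in [2,j-1].
  j=2: rhs fails.
  j=3: rhs fails.
  j=4: rhs holds; lhs holds on [2,3]. k = 2.

2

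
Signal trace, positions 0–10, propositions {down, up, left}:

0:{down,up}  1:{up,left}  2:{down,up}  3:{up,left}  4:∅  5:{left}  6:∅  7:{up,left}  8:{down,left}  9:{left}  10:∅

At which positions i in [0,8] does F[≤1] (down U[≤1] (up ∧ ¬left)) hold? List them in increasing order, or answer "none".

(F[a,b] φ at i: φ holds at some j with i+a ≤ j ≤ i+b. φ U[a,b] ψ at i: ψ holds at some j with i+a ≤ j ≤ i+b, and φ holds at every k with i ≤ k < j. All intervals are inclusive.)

Evaluate at each i in [0,8]:
  i=0: ✓ (witness j=0)
  i=1: ✓ (witness j=2)
  i=2: ✓ (witness j=2)
  i=3: ✗ (none in [3,4])
  i=4: ✗ (none in [4,5])
  i=5: ✗ (none in [5,6])
  i=6: ✗ (none in [6,7])
  i=7: ✗ (none in [7,8])
  i=8: ✗ (none in [8,9])

0, 1, 2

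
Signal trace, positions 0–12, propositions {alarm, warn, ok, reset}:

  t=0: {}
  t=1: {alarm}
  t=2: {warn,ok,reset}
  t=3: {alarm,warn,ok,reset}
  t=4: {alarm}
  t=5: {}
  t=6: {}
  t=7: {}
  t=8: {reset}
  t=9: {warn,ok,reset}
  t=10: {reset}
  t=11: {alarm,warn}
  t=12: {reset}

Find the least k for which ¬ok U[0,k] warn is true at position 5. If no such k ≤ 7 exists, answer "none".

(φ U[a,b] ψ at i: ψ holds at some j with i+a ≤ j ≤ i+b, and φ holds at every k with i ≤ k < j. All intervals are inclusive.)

Need earliest j ≥ 5 with warn, and ¬ok at every k in [5,j-1].
  j=5: rhs fails.
  j=6: rhs fails.
  j=7: rhs fails.
  j=8: rhs fails.
  j=9: rhs holds; lhs holds on [5,8]. k = 4.

4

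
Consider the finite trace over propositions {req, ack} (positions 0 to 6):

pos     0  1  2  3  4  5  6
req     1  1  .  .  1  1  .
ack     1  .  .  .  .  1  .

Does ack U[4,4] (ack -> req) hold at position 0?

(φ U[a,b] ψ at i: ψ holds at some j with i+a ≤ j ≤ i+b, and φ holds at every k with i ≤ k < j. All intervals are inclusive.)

Need some j in [4,4] with (ack -> req), and ack at every k in [0,j-1].
  j=4: (ack -> req) holds, but ack fails at k=1 → not this j.
No j in the window works → until fails.

False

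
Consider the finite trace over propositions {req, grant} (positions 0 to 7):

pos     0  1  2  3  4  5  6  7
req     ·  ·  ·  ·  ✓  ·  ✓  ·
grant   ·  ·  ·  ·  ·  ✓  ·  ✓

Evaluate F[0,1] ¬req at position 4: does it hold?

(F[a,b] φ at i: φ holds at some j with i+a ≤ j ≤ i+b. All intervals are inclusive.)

Yes

Check ¬req at each j in [4,5]:
  j=4: false
  j=5: true
Found at j=5 → formula holds.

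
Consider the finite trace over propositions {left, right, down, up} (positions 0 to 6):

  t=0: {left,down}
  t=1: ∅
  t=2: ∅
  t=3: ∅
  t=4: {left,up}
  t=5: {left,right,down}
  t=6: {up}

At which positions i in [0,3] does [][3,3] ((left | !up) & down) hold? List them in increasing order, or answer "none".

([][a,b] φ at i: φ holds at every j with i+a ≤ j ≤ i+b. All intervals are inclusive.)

2

Evaluate at each i in [0,3]:
  i=0: ✗ (fails at j=3)
  i=1: ✗ (fails at j=4)
  i=2: ✓ (all of [5,5])
  i=3: ✗ (fails at j=6)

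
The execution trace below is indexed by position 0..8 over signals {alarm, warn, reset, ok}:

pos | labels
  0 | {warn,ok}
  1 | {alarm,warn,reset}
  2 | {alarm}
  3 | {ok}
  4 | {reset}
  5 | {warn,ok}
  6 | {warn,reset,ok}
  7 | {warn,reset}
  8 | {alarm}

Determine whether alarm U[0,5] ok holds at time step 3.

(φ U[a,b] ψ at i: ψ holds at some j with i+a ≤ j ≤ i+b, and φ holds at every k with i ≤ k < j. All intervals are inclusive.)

Need some j in [3,8] with ok, and alarm at every k in [3,j-1].
  j=3: ok holds; no prefix to check → satisfied.

Holds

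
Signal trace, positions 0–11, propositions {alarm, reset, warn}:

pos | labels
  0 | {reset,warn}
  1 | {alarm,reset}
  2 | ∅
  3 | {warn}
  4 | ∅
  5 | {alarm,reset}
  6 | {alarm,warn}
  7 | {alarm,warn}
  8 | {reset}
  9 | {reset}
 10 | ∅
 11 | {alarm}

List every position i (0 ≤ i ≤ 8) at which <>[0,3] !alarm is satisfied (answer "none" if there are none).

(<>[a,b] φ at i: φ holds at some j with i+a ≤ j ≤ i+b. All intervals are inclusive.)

Evaluate at each i in [0,8]:
  i=0: ✓ (witness j=0)
  i=1: ✓ (witness j=2)
  i=2: ✓ (witness j=2)
  i=3: ✓ (witness j=3)
  i=4: ✓ (witness j=4)
  i=5: ✓ (witness j=8)
  i=6: ✓ (witness j=8)
  i=7: ✓ (witness j=8)
  i=8: ✓ (witness j=8)

0, 1, 2, 3, 4, 5, 6, 7, 8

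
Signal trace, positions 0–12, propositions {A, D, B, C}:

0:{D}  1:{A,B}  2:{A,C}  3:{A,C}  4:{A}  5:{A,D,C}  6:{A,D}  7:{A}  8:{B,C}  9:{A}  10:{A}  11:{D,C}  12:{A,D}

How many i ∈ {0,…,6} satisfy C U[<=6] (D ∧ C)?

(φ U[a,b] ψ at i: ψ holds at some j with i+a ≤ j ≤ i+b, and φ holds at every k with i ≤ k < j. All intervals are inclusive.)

Evaluate at each i in [0,6]:
  i=0: ✗ (lhs fails at k=0 before rhs at j=5)
  i=1: ✗ (lhs fails at k=1 before rhs at j=5)
  i=2: ✗ (lhs fails at k=4 before rhs at j=5)
  i=3: ✗ (lhs fails at k=4 before rhs at j=5)
  i=4: ✗ (lhs fails at k=4 before rhs at j=5)
  i=5: ✓ (rhs at j=5)
  i=6: ✗ (lhs fails at k=6 before rhs at j=11)
Positions where it holds: {5} → 1.

1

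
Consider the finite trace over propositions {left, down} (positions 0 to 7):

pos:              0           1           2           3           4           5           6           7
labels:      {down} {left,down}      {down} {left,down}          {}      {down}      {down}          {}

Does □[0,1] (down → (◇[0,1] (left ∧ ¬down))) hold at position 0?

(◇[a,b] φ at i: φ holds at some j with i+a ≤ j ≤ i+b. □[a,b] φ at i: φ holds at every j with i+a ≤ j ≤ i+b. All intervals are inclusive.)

Check (down → (◇[0,1] (left ∧ ¬down))) at every j in [0,1]:
  j=0: antecedent true; consequent fails (none in [0,1]) → ✗
  j=1: antecedent true; consequent fails (none in [1,2]) → ✗
Fails at j=0 → formula fails.

Does not hold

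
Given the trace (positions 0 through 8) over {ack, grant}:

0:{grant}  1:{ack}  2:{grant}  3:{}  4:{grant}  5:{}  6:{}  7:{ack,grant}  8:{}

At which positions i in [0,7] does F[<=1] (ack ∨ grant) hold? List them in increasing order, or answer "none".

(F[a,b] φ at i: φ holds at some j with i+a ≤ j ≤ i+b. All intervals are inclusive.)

0, 1, 2, 3, 4, 6, 7

Evaluate at each i in [0,7]:
  i=0: ✓ (witness j=0)
  i=1: ✓ (witness j=1)
  i=2: ✓ (witness j=2)
  i=3: ✓ (witness j=4)
  i=4: ✓ (witness j=4)
  i=5: ✗ (none in [5,6])
  i=6: ✓ (witness j=7)
  i=7: ✓ (witness j=7)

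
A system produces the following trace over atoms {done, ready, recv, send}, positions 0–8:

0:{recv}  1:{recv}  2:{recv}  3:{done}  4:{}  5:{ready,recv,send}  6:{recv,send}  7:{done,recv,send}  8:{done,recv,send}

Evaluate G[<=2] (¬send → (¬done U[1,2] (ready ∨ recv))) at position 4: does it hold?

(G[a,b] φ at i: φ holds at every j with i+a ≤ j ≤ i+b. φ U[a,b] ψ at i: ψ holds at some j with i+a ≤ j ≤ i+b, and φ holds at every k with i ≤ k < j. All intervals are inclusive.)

True

Check (¬send → (¬done U[1,2] (ready ∨ recv))) at every j in [4,6]:
  j=4: antecedent true; consequent holds → ✓
  j=5: antecedent false → ✓
  j=6: antecedent false → ✓
All positions satisfy it → formula holds.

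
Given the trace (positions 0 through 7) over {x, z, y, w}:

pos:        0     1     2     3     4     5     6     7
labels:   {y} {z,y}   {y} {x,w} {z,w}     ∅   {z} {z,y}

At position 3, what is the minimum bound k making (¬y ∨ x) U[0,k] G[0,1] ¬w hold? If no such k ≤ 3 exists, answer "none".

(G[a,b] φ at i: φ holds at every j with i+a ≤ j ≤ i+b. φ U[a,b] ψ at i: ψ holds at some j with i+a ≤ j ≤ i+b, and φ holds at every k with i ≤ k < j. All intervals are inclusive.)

Need earliest j ≥ 3 with G[0,1] ¬w, and (¬y ∨ x) at every k in [3,j-1].
  j=3: rhs fails.
  j=4: rhs fails.
  j=5: rhs holds; lhs holds on [3,4]. k = 2.

2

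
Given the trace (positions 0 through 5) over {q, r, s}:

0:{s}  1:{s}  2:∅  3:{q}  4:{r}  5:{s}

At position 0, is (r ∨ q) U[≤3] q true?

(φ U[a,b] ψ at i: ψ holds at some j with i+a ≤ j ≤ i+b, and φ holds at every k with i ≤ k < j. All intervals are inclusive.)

Need some j in [0,3] with q, and (r ∨ q) at every k in [0,j-1].
  j=0: q false.
  j=1: q false.
  j=2: q false.
  j=3: q holds, but (r ∨ q) fails at k=0 → not this j.
No j in the window works → until fails.

False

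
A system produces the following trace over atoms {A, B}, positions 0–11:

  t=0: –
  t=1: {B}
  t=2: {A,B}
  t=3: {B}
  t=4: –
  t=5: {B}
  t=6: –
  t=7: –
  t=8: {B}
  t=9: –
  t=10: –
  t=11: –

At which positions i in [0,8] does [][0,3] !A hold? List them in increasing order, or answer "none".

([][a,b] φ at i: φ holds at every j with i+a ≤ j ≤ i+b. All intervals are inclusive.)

Evaluate at each i in [0,8]:
  i=0: ✗ (fails at j=2)
  i=1: ✗ (fails at j=2)
  i=2: ✗ (fails at j=2)
  i=3: ✓ (all of [3,6])
  i=4: ✓ (all of [4,7])
  i=5: ✓ (all of [5,8])
  i=6: ✓ (all of [6,9])
  i=7: ✓ (all of [7,10])
  i=8: ✓ (all of [8,11])

3, 4, 5, 6, 7, 8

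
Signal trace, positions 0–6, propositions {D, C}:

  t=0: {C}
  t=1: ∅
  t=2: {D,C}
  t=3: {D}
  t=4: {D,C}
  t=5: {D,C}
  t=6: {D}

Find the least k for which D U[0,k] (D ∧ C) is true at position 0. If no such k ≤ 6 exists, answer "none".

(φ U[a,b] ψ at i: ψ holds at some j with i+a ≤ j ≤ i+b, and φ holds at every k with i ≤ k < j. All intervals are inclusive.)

none

Need earliest j ≥ 0 with (D ∧ C), and D at every k in [0,j-1].
  j=0: rhs fails.
  j=1: rhs fails.
  j=2: rhs holds but lhs fails at k=0.
  j=3: rhs fails.
  j=4: rhs holds but lhs fails at k=0.
  j=5: rhs holds but lhs fails at k=0.
  j=6: rhs fails.
No witness within the range → none.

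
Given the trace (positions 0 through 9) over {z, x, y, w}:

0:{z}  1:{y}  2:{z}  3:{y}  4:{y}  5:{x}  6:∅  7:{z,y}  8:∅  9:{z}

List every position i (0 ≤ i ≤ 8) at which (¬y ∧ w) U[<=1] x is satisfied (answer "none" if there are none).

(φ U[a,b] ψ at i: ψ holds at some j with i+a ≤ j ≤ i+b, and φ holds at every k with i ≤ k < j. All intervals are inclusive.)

Evaluate at each i in [0,8]:
  i=0: ✗ (no rhs in [0,1])
  i=1: ✗ (no rhs in [1,2])
  i=2: ✗ (no rhs in [2,3])
  i=3: ✗ (no rhs in [3,4])
  i=4: ✗ (lhs fails at k=4 before rhs at j=5)
  i=5: ✓ (rhs at j=5)
  i=6: ✗ (no rhs in [6,7])
  i=7: ✗ (no rhs in [7,8])
  i=8: ✗ (no rhs in [8,9])

5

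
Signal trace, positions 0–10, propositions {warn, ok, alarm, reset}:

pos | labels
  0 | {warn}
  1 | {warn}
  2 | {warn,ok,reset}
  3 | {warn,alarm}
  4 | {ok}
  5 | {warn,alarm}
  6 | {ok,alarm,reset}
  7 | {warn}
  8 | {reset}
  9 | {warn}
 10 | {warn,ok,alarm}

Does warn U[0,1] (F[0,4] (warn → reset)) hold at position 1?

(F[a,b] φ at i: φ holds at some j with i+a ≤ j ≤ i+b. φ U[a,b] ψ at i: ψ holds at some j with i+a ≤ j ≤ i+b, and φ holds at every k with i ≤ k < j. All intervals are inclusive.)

Need some j in [1,2] with F[0,4] (warn → reset), and warn at every k in [1,j-1].
  j=1: F[0,4] (warn → reset) holds; no prefix to check → satisfied.

Holds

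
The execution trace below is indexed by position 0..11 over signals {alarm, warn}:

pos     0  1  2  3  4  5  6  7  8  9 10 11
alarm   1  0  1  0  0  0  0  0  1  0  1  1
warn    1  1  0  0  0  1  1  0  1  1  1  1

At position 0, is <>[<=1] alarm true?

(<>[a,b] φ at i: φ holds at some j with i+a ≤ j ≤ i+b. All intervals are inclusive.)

Yes

Check alarm at each j in [0,1]:
  j=0: true
  j=1: false
Found at j=0 → formula holds.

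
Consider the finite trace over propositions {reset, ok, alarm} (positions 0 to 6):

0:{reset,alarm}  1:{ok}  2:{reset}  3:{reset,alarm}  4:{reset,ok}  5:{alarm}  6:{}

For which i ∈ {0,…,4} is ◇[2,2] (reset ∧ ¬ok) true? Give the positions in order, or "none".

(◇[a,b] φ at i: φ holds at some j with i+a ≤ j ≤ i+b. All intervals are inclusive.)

Evaluate at each i in [0,4]:
  i=0: ✓ (witness j=2)
  i=1: ✓ (witness j=3)
  i=2: ✗ (none in [4,4])
  i=3: ✗ (none in [5,5])
  i=4: ✗ (none in [6,6])

0, 1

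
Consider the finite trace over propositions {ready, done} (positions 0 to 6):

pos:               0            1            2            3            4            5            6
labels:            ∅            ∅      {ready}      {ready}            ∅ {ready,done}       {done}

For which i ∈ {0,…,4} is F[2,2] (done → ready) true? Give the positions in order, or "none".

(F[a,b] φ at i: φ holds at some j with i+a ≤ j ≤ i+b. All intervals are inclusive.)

0, 1, 2, 3

Evaluate at each i in [0,4]:
  i=0: ✓ (witness j=2)
  i=1: ✓ (witness j=3)
  i=2: ✓ (witness j=4)
  i=3: ✓ (witness j=5)
  i=4: ✗ (none in [6,6])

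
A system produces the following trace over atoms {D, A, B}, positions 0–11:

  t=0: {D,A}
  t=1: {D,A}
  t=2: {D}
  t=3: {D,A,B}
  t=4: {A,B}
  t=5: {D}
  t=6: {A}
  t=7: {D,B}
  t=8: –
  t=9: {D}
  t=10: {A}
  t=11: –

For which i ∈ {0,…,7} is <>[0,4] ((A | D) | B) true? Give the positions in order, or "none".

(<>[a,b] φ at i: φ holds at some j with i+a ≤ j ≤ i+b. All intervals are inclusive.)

0, 1, 2, 3, 4, 5, 6, 7

Evaluate at each i in [0,7]:
  i=0: ✓ (witness j=0)
  i=1: ✓ (witness j=1)
  i=2: ✓ (witness j=2)
  i=3: ✓ (witness j=3)
  i=4: ✓ (witness j=4)
  i=5: ✓ (witness j=5)
  i=6: ✓ (witness j=6)
  i=7: ✓ (witness j=7)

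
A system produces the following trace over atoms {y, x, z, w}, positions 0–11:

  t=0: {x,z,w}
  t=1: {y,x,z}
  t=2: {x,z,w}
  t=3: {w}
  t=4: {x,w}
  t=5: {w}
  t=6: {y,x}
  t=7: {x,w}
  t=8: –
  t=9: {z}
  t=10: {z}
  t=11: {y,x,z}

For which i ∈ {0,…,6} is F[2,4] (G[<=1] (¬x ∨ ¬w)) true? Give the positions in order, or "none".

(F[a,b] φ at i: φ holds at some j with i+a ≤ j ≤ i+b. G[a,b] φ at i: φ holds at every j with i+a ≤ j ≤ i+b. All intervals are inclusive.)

1, 2, 3, 4, 5, 6

Evaluate at each i in [0,6]:
  i=0: ✗ (none in [2,4])
  i=1: ✓ (witness j=5)
  i=2: ✓ (witness j=5)
  i=3: ✓ (witness j=5)
  i=4: ✓ (witness j=8)
  i=5: ✓ (witness j=8)
  i=6: ✓ (witness j=8)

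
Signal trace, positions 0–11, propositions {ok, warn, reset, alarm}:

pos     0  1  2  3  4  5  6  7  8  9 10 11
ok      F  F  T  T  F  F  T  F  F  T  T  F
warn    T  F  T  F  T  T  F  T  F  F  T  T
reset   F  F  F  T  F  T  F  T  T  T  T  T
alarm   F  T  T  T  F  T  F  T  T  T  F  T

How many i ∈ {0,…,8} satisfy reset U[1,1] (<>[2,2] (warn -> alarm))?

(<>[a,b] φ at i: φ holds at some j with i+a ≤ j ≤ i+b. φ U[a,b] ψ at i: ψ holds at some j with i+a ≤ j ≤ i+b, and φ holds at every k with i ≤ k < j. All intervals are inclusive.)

3

Evaluate at each i in [0,8]:
  i=0: ✗ (lhs fails at k=0 before rhs at j=1)
  i=1: ✗ (no rhs in [2,2])
  i=2: ✗ (lhs fails at k=2 before rhs at j=3)
  i=3: ✓ (rhs at j=4; lhs holds on [3,3])
  i=4: ✗ (lhs fails at k=4 before rhs at j=5)
  i=5: ✓ (rhs at j=6; lhs holds on [5,5])
  i=6: ✗ (lhs fails at k=6 before rhs at j=7)
  i=7: ✗ (no rhs in [8,8])
  i=8: ✓ (rhs at j=9; lhs holds on [8,8])
Positions where it holds: {3, 5, 8} → 3.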